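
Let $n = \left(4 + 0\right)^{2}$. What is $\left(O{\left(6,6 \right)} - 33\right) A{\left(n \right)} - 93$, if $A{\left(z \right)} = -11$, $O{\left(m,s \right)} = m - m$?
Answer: $270$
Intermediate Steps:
$O{\left(m,s \right)} = 0$
$n = 16$ ($n = 4^{2} = 16$)
$\left(O{\left(6,6 \right)} - 33\right) A{\left(n \right)} - 93 = \left(0 - 33\right) \left(-11\right) - 93 = \left(-33\right) \left(-11\right) - 93 = 363 - 93 = 270$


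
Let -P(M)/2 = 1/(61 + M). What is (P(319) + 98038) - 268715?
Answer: -32428631/190 ≈ -1.7068e+5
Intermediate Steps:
P(M) = -2/(61 + M)
(P(319) + 98038) - 268715 = (-2/(61 + 319) + 98038) - 268715 = (-2/380 + 98038) - 268715 = (-2*1/380 + 98038) - 268715 = (-1/190 + 98038) - 268715 = 18627219/190 - 268715 = -32428631/190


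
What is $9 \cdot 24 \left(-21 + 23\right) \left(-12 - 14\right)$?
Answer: $-11232$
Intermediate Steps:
$9 \cdot 24 \left(-21 + 23\right) \left(-12 - 14\right) = 216 \cdot 2 \left(-26\right) = 216 \left(-52\right) = -11232$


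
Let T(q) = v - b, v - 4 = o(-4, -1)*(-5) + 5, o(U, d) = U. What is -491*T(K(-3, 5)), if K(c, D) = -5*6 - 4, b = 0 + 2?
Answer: -13257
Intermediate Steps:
b = 2
v = 29 (v = 4 + (-4*(-5) + 5) = 4 + (20 + 5) = 4 + 25 = 29)
K(c, D) = -34 (K(c, D) = -30 - 4 = -34)
T(q) = 27 (T(q) = 29 - 1*2 = 29 - 2 = 27)
-491*T(K(-3, 5)) = -491*27 = -13257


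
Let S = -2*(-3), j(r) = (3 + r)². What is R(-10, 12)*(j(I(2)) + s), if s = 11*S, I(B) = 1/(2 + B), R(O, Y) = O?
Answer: -6125/8 ≈ -765.63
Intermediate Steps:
S = 6
s = 66 (s = 11*6 = 66)
R(-10, 12)*(j(I(2)) + s) = -10*((3 + 1/(2 + 2))² + 66) = -10*((3 + 1/4)² + 66) = -10*((3 + ¼)² + 66) = -10*((13/4)² + 66) = -10*(169/16 + 66) = -10*1225/16 = -6125/8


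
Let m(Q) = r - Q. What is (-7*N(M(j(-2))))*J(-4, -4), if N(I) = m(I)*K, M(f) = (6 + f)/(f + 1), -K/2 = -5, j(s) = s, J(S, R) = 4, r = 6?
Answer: -2800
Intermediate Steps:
K = 10 (K = -2*(-5) = 10)
M(f) = (6 + f)/(1 + f)
m(Q) = 6 - Q
N(I) = 60 - 10*I (N(I) = (6 - I)*10 = 60 - 10*I)
(-7*N(M(j(-2))))*J(-4, -4) = -7*(60 - 10*(6 - 2)/(1 - 2))*4 = -7*(60 - 10*4/(-1))*4 = -7*(60 - (-10)*4)*4 = -7*(60 - 10*(-4))*4 = -7*(60 + 40)*4 = -7*100*4 = -700*4 = -2800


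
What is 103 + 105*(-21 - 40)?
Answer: -6302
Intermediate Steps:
103 + 105*(-21 - 40) = 103 + 105*(-61) = 103 - 6405 = -6302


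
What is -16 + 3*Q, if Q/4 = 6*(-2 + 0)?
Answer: -160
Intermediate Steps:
Q = -48 (Q = 4*(6*(-2 + 0)) = 4*(6*(-2)) = 4*(-12) = -48)
-16 + 3*Q = -16 + 3*(-48) = -16 - 144 = -160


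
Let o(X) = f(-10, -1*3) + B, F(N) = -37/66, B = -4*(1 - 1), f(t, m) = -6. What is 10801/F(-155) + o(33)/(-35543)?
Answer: -25337396016/1315091 ≈ -19267.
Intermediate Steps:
B = 0 (B = -4*0 = 0)
F(N) = -37/66 (F(N) = -37*1/66 = -37/66)
o(X) = -6 (o(X) = -6 + 0 = -6)
10801/F(-155) + o(33)/(-35543) = 10801/(-37/66) - 6/(-35543) = 10801*(-66/37) - 6*(-1/35543) = -712866/37 + 6/35543 = -25337396016/1315091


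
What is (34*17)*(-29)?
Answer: -16762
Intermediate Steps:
(34*17)*(-29) = 578*(-29) = -16762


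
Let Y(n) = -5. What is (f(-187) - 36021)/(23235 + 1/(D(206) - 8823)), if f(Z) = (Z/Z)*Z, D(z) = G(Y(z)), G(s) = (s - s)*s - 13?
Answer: -319933888/205304459 ≈ -1.5583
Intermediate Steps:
G(s) = -13 (G(s) = 0*s - 13 = 0 - 13 = -13)
D(z) = -13
f(Z) = Z (f(Z) = 1*Z = Z)
(f(-187) - 36021)/(23235 + 1/(D(206) - 8823)) = (-187 - 36021)/(23235 + 1/(-13 - 8823)) = -36208/(23235 + 1/(-8836)) = -36208/(23235 - 1/8836) = -36208/205304459/8836 = -36208*8836/205304459 = -319933888/205304459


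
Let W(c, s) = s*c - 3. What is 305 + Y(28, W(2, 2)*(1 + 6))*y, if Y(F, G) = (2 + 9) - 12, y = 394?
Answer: -89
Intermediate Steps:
W(c, s) = -3 + c*s (W(c, s) = c*s - 3 = -3 + c*s)
Y(F, G) = -1 (Y(F, G) = 11 - 12 = -1)
305 + Y(28, W(2, 2)*(1 + 6))*y = 305 - 1*394 = 305 - 394 = -89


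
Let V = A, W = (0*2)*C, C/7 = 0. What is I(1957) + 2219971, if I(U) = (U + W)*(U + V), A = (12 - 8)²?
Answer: 6081132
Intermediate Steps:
C = 0 (C = 7*0 = 0)
A = 16 (A = 4² = 16)
W = 0 (W = (0*2)*0 = 0*0 = 0)
V = 16
I(U) = U*(16 + U) (I(U) = (U + 0)*(U + 16) = U*(16 + U))
I(1957) + 2219971 = 1957*(16 + 1957) + 2219971 = 1957*1973 + 2219971 = 3861161 + 2219971 = 6081132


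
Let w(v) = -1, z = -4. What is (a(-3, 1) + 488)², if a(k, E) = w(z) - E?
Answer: 236196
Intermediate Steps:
a(k, E) = -1 - E
(a(-3, 1) + 488)² = ((-1 - 1*1) + 488)² = ((-1 - 1) + 488)² = (-2 + 488)² = 486² = 236196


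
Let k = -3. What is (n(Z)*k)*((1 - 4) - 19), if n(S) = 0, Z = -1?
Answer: 0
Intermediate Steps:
(n(Z)*k)*((1 - 4) - 19) = (0*(-3))*((1 - 4) - 19) = 0*(-3 - 19) = 0*(-22) = 0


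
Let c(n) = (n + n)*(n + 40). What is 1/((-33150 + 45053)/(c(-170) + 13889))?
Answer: 58089/11903 ≈ 4.8802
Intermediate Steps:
c(n) = 2*n*(40 + n) (c(n) = (2*n)*(40 + n) = 2*n*(40 + n))
1/((-33150 + 45053)/(c(-170) + 13889)) = 1/((-33150 + 45053)/(2*(-170)*(40 - 170) + 13889)) = 1/(11903/(2*(-170)*(-130) + 13889)) = 1/(11903/(44200 + 13889)) = 1/(11903/58089) = 58089/11903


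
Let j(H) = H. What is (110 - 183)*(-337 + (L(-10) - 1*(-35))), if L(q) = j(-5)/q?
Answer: 44019/2 ≈ 22010.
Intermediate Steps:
L(q) = -5/q
(110 - 183)*(-337 + (L(-10) - 1*(-35))) = (110 - 183)*(-337 + (-5/(-10) - 1*(-35))) = -73*(-337 + (-5*(-1/10) + 35)) = -73*(-337 + (1/2 + 35)) = -73*(-337 + 71/2) = -73*(-603/2) = 44019/2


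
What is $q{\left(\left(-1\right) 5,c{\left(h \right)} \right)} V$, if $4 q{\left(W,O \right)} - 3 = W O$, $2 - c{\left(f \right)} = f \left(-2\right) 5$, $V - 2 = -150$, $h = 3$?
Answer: $5809$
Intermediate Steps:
$V = -148$ ($V = 2 - 150 = -148$)
$c{\left(f \right)} = 2 + 10 f$ ($c{\left(f \right)} = 2 - f \left(-2\right) 5 = 2 - - 2 f 5 = 2 - - 10 f = 2 + 10 f$)
$q{\left(W,O \right)} = \frac{3}{4} + \frac{O W}{4}$ ($q{\left(W,O \right)} = \frac{3}{4} + \frac{W O}{4} = \frac{3}{4} + \frac{O W}{4}$)
$q{\left(\left(-1\right) 5,c{\left(h \right)} \right)} V = \left(\frac{3}{4} + \frac{\left(2 + 10 \cdot 3\right) \left(\left(-1\right) 5\right)}{4}\right) \left(-148\right) = \left(\frac{3}{4} + \frac{1}{4} \left(2 + 30\right) \left(-5\right)\right) \left(-148\right) = \left(\frac{3}{4} + \frac{1}{4} \cdot 32 \left(-5\right)\right) \left(-148\right) = \left(\frac{3}{4} - 40\right) \left(-148\right) = \left(- \frac{157}{4}\right) \left(-148\right) = 5809$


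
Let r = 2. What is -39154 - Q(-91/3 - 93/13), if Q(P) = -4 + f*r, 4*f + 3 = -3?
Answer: -39147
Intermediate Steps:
f = -3/2 (f = -¾ + (¼)*(-3) = -¾ - ¾ = -3/2 ≈ -1.5000)
Q(P) = -7 (Q(P) = -4 - 3/2*2 = -4 - 3 = -7)
-39154 - Q(-91/3 - 93/13) = -39154 - 1*(-7) = -39154 + 7 = -39147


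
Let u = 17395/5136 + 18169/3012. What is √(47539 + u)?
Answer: √4938710534763951/322284 ≈ 218.06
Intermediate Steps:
u = 12142477/1289136 (u = 17395*(1/5136) + 18169*(1/3012) = 17395/5136 + 18169/3012 = 12142477/1289136 ≈ 9.4191)
√(47539 + u) = √(47539 + 12142477/1289136) = √(61296378781/1289136) = √4938710534763951/322284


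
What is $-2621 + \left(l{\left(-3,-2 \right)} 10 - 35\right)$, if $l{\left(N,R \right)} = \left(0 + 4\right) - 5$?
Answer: $-2666$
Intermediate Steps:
$l{\left(N,R \right)} = -1$ ($l{\left(N,R \right)} = 4 - 5 = -1$)
$-2621 + \left(l{\left(-3,-2 \right)} 10 - 35\right) = -2621 - 45 = -2666$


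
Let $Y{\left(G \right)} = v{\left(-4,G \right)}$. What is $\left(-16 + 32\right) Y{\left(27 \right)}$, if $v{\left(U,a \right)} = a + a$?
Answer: $864$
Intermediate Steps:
$v{\left(U,a \right)} = 2 a$
$Y{\left(G \right)} = 2 G$
$\left(-16 + 32\right) Y{\left(27 \right)} = \left(-16 + 32\right) 2 \cdot 27 = 16 \cdot 54 = 864$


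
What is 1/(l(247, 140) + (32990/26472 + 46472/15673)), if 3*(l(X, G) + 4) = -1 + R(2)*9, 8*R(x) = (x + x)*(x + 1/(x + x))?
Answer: 414895656/1349650717 ≈ 0.30741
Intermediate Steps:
R(x) = x*(x + 1/(2*x))/4 (R(x) = ((x + x)*(x + 1/(x + x)))/8 = ((2*x)*(x + 1/(2*x)))/8 = (2*x*(x + 1/(2*x)))/8 = x*(x + 1/(2*x))/4)
l(X, G) = -23/24 (l(X, G) = -4 + (-1 + (⅛ + (¼)*2²)*9)/3 = -4 + (-1 + (⅛ + (¼)*4)*9)/3 = -4 + (-1 + (⅛ + 1)*9)/3 = -4 + (-1 + (9/8)*9)/3 = -4 + (-1 + 81/8)/3 = -4 + (⅓)*(73/8) = -4 + 73/24 = -23/24)
1/(l(247, 140) + (32990/26472 + 46472/15673)) = 1/(-23/24 + (32990/26472 + 46472/15673)) = 1/(-23/24 + (32990*(1/26472) + 46472*(1/15673))) = 1/(-23/24 + (16495/13236 + 46472/15673)) = 1/(-23/24 + 873629527/207447828) = 1/(1349650717/414895656) = 414895656/1349650717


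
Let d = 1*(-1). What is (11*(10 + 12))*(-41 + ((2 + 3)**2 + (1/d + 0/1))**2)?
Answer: 129470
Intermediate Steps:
d = -1
(11*(10 + 12))*(-41 + ((2 + 3)**2 + (1/d + 0/1))**2) = (11*(10 + 12))*(-41 + ((2 + 3)**2 + (1/(-1) + 0/1))**2) = (11*22)*(-41 + (5**2 + (1*(-1) + 0*1))**2) = 242*(-41 + (25 + (-1 + 0))**2) = 242*(-41 + (25 - 1)**2) = 242*(-41 + 24**2) = 242*(-41 + 576) = 242*535 = 129470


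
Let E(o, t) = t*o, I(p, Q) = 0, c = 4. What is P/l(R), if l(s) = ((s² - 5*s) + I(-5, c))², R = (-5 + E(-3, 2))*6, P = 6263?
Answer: 6263/21958596 ≈ 0.00028522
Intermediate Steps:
E(o, t) = o*t
R = -66 (R = (-5 - 3*2)*6 = (-5 - 6)*6 = -11*6 = -66)
l(s) = (s² - 5*s)² (l(s) = ((s² - 5*s) + 0)² = (s² - 5*s)²)
P/l(R) = 6263/(((-66)²*(-5 - 66)²)) = 6263/((4356*(-71)²)) = 6263/((4356*5041)) = 6263/21958596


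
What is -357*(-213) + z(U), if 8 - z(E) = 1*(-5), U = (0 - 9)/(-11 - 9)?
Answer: 76054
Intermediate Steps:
U = 9/20 (U = -9/(-20) = -9*(-1/20) = 9/20 ≈ 0.45000)
z(E) = 13 (z(E) = 8 - (-5) = 8 - 1*(-5) = 8 + 5 = 13)
-357*(-213) + z(U) = -357*(-213) + 13 = 76041 + 13 = 76054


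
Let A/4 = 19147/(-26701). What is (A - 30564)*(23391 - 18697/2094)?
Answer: -19980581931641632/27955947 ≈ -7.1472e+8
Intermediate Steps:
A = -76588/26701 (A = 4*(19147/(-26701)) = 4*(19147*(-1/26701)) = 4*(-19147/26701) = -76588/26701 ≈ -2.8684)
(A - 30564)*(23391 - 18697/2094) = (-76588/26701 - 30564)*(23391 - 18697/2094) = -816165952*(23391 - 18697*1/2094)/26701 = -816165952*(23391 - 18697/2094)/26701 = -816165952/26701*48962057/2094 = -19980581931641632/27955947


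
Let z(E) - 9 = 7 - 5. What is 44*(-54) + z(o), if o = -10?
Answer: -2365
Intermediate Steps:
z(E) = 11 (z(E) = 9 + (7 - 5) = 9 + 2 = 11)
44*(-54) + z(o) = 44*(-54) + 11 = -2376 + 11 = -2365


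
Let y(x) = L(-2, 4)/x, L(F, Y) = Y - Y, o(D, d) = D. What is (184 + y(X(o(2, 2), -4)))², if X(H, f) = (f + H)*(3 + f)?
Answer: 33856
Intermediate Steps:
X(H, f) = (3 + f)*(H + f) (X(H, f) = (H + f)*(3 + f) = (3 + f)*(H + f))
L(F, Y) = 0
y(x) = 0 (y(x) = 0/x = 0)
(184 + y(X(o(2, 2), -4)))² = (184 + 0)² = 184² = 33856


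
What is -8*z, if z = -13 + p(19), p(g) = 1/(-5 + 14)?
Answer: 928/9 ≈ 103.11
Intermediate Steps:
p(g) = 1/9
z = -116/9 (z = -13 + 1/9 = -116/9 ≈ -12.889)
-8*z = -8*(-116/9) = 928/9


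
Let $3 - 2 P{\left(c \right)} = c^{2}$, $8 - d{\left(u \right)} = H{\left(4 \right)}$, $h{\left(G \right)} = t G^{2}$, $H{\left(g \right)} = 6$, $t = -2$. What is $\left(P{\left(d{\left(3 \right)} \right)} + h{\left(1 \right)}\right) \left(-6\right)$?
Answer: $15$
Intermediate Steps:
$h{\left(G \right)} = - 2 G^{2}$
$d{\left(u \right)} = 2$ ($d{\left(u \right)} = 8 - 6 = 2$)
$P{\left(c \right)} = \frac{3}{2} - \frac{c^{2}}{2}$
$\left(P{\left(d{\left(3 \right)} \right)} + h{\left(1 \right)}\right) \left(-6\right) = \left(\left(\frac{3}{2} - \frac{2^{2}}{2}\right) - 2 \cdot 1^{2}\right) \left(-6\right) = \left(\left(\frac{3}{2} - 2\right) - 2\right) \left(-6\right) = \left(- \frac{1}{2} - 2\right) \left(-6\right) = \left(- \frac{5}{2}\right) \left(-6\right) = 15$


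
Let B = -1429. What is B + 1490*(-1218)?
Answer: -1816249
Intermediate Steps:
B + 1490*(-1218) = -1429 + 1490*(-1218) = -1429 - 1814820 = -1816249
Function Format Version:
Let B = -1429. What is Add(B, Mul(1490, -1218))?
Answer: -1816249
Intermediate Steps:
Add(B, Mul(1490, -1218)) = Add(-1429, Mul(1490, -1218)) = Add(-1429, -1814820) = -1816249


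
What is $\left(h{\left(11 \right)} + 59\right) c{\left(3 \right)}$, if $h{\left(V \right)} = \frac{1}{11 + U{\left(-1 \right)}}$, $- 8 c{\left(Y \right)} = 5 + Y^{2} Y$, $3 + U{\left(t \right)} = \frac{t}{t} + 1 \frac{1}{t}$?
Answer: $- \frac{473}{2} \approx -236.5$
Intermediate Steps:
$U{\left(t \right)} = -2 + \frac{1}{t}$ ($U{\left(t \right)} = -3 + \left(\frac{t}{t} + 1 \frac{1}{t}\right) = -3 + \left(1 + \frac{1}{t}\right) = -2 + \frac{1}{t}$)
$c{\left(Y \right)} = - \frac{5}{8} - \frac{Y^{3}}{8}$ ($c{\left(Y \right)} = - \frac{5 + Y^{2} Y}{8} = - \frac{5 + Y^{3}}{8} = - \frac{5}{8} - \frac{Y^{3}}{8}$)
$h{\left(V \right)} = \frac{1}{8}$ ($h{\left(V \right)} = \frac{1}{11 - \left(2 - \frac{1}{-1}\right)} = \frac{1}{11 - 3} = \frac{1}{8}$)
$\left(h{\left(11 \right)} + 59\right) c{\left(3 \right)} = \left(\frac{1}{8} + 59\right) \left(- \frac{5}{8} - \frac{3^{3}}{8}\right) = \frac{473 \left(- \frac{5}{8} - \frac{27}{8}\right)}{8} = \frac{473}{8} \left(-4\right) = - \frac{473}{2}$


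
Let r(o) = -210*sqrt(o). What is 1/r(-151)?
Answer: I*sqrt(151)/31710 ≈ 0.00038752*I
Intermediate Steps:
1/r(-151) = 1/(-210*I*sqrt(151)) = I*sqrt(151)/31710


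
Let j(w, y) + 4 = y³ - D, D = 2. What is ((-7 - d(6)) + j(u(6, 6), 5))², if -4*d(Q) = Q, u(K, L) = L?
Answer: 51529/4 ≈ 12882.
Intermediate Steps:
d(Q) = -Q/4
j(w, y) = -6 + y³ (j(w, y) = -4 + (y³ - 1*2) = -4 + (y³ - 2) = -4 + (-2 + y³) = -6 + y³)
((-7 - d(6)) + j(u(6, 6), 5))² = ((-7 - (-1)*6/4) + (-6 + 5³))² = ((-7 - 1*(-3/2)) + (-6 + 125))² = ((-7 + 3/2) + 119)² = (-11/2 + 119)² = (227/2)² = 51529/4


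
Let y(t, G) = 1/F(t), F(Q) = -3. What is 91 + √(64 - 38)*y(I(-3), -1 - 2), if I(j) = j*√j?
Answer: 91 - √26/3 ≈ 89.300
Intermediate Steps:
I(j) = j^(3/2)
y(t, G) = -⅓ (y(t, G) = 1/(-3) = -⅓)
91 + √(64 - 38)*y(I(-3), -1 - 2) = 91 + √(64 - 38)*(-⅓) = 91 + √26*(-⅓) = 91 - √26/3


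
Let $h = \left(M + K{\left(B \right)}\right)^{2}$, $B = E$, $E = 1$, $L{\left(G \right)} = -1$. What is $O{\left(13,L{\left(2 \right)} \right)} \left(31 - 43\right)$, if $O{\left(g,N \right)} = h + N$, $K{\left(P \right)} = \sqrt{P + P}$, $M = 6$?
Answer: $-444 - 144 \sqrt{2} \approx -647.65$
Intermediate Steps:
$B = 1$
$K{\left(P \right)} = \sqrt{2} \sqrt{P}$ ($K{\left(P \right)} = \sqrt{2 P} = \sqrt{2} \sqrt{P}$)
$h = \left(6 + \sqrt{2}\right)^{2}$ ($h = \left(6 + \sqrt{2} \sqrt{1}\right)^{2} = \left(6 + \sqrt{2} \cdot 1\right)^{2} = \left(6 + \sqrt{2}\right)^{2} \approx 54.971$)
$O{\left(g,N \right)} = N + \left(6 + \sqrt{2}\right)^{2}$ ($O{\left(g,N \right)} = \left(6 + \sqrt{2}\right)^{2} + N = N + \left(6 + \sqrt{2}\right)^{2}$)
$O{\left(13,L{\left(2 \right)} \right)} \left(31 - 43\right) = \left(-1 + \left(6 + \sqrt{2}\right)^{2}\right) \left(31 - 43\right) = \left(-1 + \left(6 + \sqrt{2}\right)^{2}\right) \left(-12\right) = 12 - 12 \left(6 + \sqrt{2}\right)^{2}$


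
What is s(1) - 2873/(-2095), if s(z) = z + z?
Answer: 7063/2095 ≈ 3.3714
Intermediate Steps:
s(z) = 2*z
s(1) - 2873/(-2095) = 2*1 - 2873/(-2095) = 2 - 2873*(-1/2095) = 2 + 2873/2095 = 7063/2095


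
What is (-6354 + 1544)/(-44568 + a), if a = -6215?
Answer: 4810/50783 ≈ 0.094717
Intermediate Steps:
(-6354 + 1544)/(-44568 + a) = (-6354 + 1544)/(-44568 - 6215) = -4810/(-50783) = -4810*(-1/50783) = 4810/50783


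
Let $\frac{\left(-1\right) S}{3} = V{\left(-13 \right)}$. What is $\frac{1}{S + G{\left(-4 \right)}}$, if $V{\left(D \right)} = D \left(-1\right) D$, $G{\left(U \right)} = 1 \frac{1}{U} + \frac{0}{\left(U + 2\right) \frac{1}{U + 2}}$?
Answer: $\frac{4}{2027} \approx 0.0019734$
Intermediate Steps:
$G{\left(U \right)} = \frac{1}{U}$ ($G{\left(U \right)} = \frac{1}{U} + \frac{0}{\left(2 + U\right) \frac{1}{2 + U}} = \frac{1}{U} + \frac{0}{1} = \frac{1}{U} + 0 \cdot 1 = \frac{1}{U} + 0 = \frac{1}{U}$)
$V{\left(D \right)} = - D^{2}$ ($V{\left(D \right)} = - D D = - D^{2}$)
$S = 507$ ($S = - 3 \left(- \left(-13\right)^{2}\right) = - 3 \left(\left(-1\right) 169\right) = \left(-3\right) \left(-169\right) = 507$)
$\frac{1}{S + G{\left(-4 \right)}} = \frac{1}{507 + \frac{1}{-4}} = \frac{1}{507 - \frac{1}{4}} = \frac{1}{\frac{2027}{4}} = \frac{4}{2027}$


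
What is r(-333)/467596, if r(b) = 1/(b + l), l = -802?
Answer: -1/530721460 ≈ -1.8842e-9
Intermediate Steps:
r(b) = 1/(-802 + b) (r(b) = 1/(b - 802) = 1/(-802 + b))
r(-333)/467596 = 1/(-802 - 333*467596) = (1/467596)/(-1135) = -1/1135*1/467596 = -1/530721460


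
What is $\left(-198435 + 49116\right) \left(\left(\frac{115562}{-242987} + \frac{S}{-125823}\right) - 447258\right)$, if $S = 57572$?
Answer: $\frac{680606224393858449204}{10191117767} \approx 6.6784 \cdot 10^{10}$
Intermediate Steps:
$\left(-198435 + 49116\right) \left(\left(\frac{115562}{-242987} + \frac{S}{-125823}\right) - 447258\right) = \left(-198435 + 49116\right) \left(\left(\frac{115562}{-242987} + \frac{57572}{-125823}\right) - 447258\right) = - 149319 \left(\left(115562 \left(- \frac{1}{242987}\right) + 57572 \left(- \frac{1}{125823}\right)\right) - 447258\right) = - 149319 \left(\left(- \frac{115562}{242987} - \frac{57572}{125823}\right) - 447258\right) = - 149319 \left(- \frac{28529605090}{30573353301} - 447258\right) = \left(-149319\right) \left(- \frac{13674205380303748}{30573353301}\right) = \frac{680606224393858449204}{10191117767}$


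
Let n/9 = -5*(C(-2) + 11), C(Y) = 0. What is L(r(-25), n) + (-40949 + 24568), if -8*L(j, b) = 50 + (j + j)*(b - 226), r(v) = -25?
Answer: -41787/2 ≈ -20894.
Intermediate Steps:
n = -495 (n = 9*(-5*(0 + 11)) = 9*(-5*11) = 9*(-55) = -495)
L(j, b) = -25/4 - j*(-226 + b)/4 (L(j, b) = -(50 + (j + j)*(b - 226))/8 = -(50 + (2*j)*(-226 + b))/8 = -(50 + 2*j*(-226 + b))/8 = -25/4 - j*(-226 + b)/4)
L(r(-25), n) + (-40949 + 24568) = (-25/4 + (113/2)*(-25) - ¼*(-495)*(-25)) + (-40949 + 24568) = (-25/4 - 2825/2 - 12375/4) - 16381 = -9025/2 - 16381 = -41787/2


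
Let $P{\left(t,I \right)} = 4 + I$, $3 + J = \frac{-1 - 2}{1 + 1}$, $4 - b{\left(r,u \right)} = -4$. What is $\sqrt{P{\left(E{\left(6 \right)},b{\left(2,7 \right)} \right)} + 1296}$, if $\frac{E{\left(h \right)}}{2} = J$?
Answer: $2 \sqrt{327} \approx 36.166$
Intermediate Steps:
$b{\left(r,u \right)} = 8$ ($b{\left(r,u \right)} = 4 - -4 = 4 + 4 = 8$)
$J = - \frac{9}{2}$ ($J = -3 + \frac{-1 - 2}{1 + 1} = -3 - \frac{3}{2} = - \frac{9}{2} \approx -4.5$)
$E{\left(h \right)} = -9$ ($E{\left(h \right)} = 2 \left(- \frac{9}{2}\right) = -9$)
$\sqrt{P{\left(E{\left(6 \right)},b{\left(2,7 \right)} \right)} + 1296} = \sqrt{\left(4 + 8\right) + 1296} = \sqrt{12 + 1296} = \sqrt{1308} = 2 \sqrt{327}$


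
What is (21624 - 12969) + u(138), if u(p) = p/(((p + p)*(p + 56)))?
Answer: 3358141/388 ≈ 8655.0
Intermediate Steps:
u(p) = 1/(2*(56 + p)) (u(p) = p/(((2*p)*(56 + p))) = p/((2*p*(56 + p))) = p*(1/(2*p*(56 + p))) = 1/(2*(56 + p)))
(21624 - 12969) + u(138) = (21624 - 12969) + 1/(2*(56 + 138)) = 8655 + (1/2)/194 = 8655 + (1/2)*(1/194) = 8655 + 1/388 = 3358141/388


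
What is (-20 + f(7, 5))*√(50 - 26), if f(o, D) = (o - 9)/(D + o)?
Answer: -121*√6/3 ≈ -98.796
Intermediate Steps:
f(o, D) = (-9 + o)/(D + o)
(-20 + f(7, 5))*√(50 - 26) = (-20 + (-9 + 7)/(5 + 7))*√(50 - 26) = (-20 - 2/12)*√24 = (-20 + (1/12)*(-2))*(2*√6) = (-20 - ⅙)*(2*√6) = -121*√6/3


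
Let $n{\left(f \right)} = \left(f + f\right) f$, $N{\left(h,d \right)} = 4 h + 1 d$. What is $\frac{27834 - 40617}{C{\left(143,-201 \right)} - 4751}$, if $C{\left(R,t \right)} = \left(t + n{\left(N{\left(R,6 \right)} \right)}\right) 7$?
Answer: $- \frac{4261}{1557006} \approx -0.0027367$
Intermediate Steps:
$N{\left(h,d \right)} = d + 4 h$ ($N{\left(h,d \right)} = 4 h + d = d + 4 h$)
$n{\left(f \right)} = 2 f^{2}$ ($n{\left(f \right)} = 2 f f = 2 f^{2}$)
$C{\left(R,t \right)} = 7 t + 14 \left(6 + 4 R\right)^{2}$ ($C{\left(R,t \right)} = \left(t + 2 \left(6 + 4 R\right)^{2}\right) 7 = 7 t + 14 \left(6 + 4 R\right)^{2}$)
$\frac{27834 - 40617}{C{\left(143,-201 \right)} - 4751} = \frac{27834 - 40617}{\left(7 \left(-201\right) + 56 \left(3 + 2 \cdot 143\right)^{2}\right) - 4751} = - \frac{12783}{\left(-1407 + 56 \left(3 + 286\right)^{2}\right) - 4751} = - \frac{12783}{\left(-1407 + 56 \cdot 289^{2}\right) - 4751} = - \frac{12783}{\left(-1407 + 56 \cdot 83521\right) - 4751} = - \frac{12783}{\left(-1407 + 4677176\right) - 4751} = - \frac{12783}{4675769 - 4751} = - \frac{12783}{4671018} = \left(-12783\right) \frac{1}{4671018} = - \frac{4261}{1557006}$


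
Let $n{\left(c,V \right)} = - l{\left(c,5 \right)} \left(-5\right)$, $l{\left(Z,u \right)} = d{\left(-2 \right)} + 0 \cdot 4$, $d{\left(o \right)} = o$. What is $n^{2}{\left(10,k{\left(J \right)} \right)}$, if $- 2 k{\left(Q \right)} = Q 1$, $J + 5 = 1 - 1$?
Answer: $100$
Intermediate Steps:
$J = -5$ ($J = -5 + \left(1 - 1\right) = -5 + 0 = -5$)
$k{\left(Q \right)} = - \frac{Q}{2}$ ($k{\left(Q \right)} = - \frac{Q 1}{2} = - \frac{Q}{2}$)
$l{\left(Z,u \right)} = -2$ ($l{\left(Z,u \right)} = -2 + 0 \cdot 4 = -2 + 0 = -2$)
$n{\left(c,V \right)} = -10$ ($n{\left(c,V \right)} = \left(-1\right) \left(-2\right) \left(-5\right) = 2 \left(-5\right) = -10$)
$n^{2}{\left(10,k{\left(J \right)} \right)} = \left(-10\right)^{2} = 100$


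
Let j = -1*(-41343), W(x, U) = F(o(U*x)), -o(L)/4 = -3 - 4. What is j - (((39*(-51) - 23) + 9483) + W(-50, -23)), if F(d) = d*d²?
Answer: 11920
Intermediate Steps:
o(L) = 28 (o(L) = -4*(-3 - 4) = -4*(-7) = 28)
F(d) = d³
W(x, U) = 21952 (W(x, U) = 28³ = 21952)
j = 41343
j - (((39*(-51) - 23) + 9483) + W(-50, -23)) = 41343 - (((39*(-51) - 23) + 9483) + 21952) = 41343 - (((-1989 - 23) + 9483) + 21952) = 41343 - ((-2012 + 9483) + 21952) = 41343 - (7471 + 21952) = 41343 - 1*29423 = 41343 - 29423 = 11920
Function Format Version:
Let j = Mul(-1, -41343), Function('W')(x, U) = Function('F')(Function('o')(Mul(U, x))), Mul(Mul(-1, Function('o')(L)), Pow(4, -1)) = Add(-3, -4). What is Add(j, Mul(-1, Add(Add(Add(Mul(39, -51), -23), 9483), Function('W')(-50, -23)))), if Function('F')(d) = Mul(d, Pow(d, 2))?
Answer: 11920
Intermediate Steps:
Function('o')(L) = 28 (Function('o')(L) = Mul(-4, Add(-3, -4)) = Mul(-4, -7) = 28)
Function('F')(d) = Pow(d, 3)
Function('W')(x, U) = 21952 (Function('W')(x, U) = Pow(28, 3) = 21952)
j = 41343
Add(j, Mul(-1, Add(Add(Add(Mul(39, -51), -23), 9483), Function('W')(-50, -23)))) = Add(41343, Mul(-1, Add(Add(Add(Mul(39, -51), -23), 9483), 21952))) = Add(41343, Mul(-1, Add(Add(Add(-1989, -23), 9483), 21952))) = Add(41343, Mul(-1, Add(Add(-2012, 9483), 21952))) = Add(41343, Mul(-1, Add(7471, 21952))) = Add(41343, Mul(-1, 29423)) = Add(41343, -29423) = 11920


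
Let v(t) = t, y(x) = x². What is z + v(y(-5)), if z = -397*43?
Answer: -17046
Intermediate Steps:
z = -17071
z + v(y(-5)) = -17071 + (-5)² = -17071 + 25 = -17046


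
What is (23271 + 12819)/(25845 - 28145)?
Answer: -3609/230 ≈ -15.691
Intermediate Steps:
(23271 + 12819)/(25845 - 28145) = 36090/(-2300) = 36090*(-1/2300) = -3609/230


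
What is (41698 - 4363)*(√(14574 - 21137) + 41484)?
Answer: 1548805140 + 37335*I*√6563 ≈ 1.5488e+9 + 3.0246e+6*I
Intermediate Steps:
(41698 - 4363)*(√(14574 - 21137) + 41484) = 37335*(√(-6563) + 41484) = 37335*(I*√6563 + 41484) = 37335*(41484 + I*√6563) = 1548805140 + 37335*I*√6563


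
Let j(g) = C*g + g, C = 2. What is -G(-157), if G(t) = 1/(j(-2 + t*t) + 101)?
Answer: -1/74042 ≈ -1.3506e-5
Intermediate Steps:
j(g) = 3*g (j(g) = 2*g + g = 3*g)
G(t) = 1/(95 + 3*t²) (G(t) = 1/(3*(-2 + t*t) + 101) = 1/(3*(-2 + t²) + 101) = 1/((-6 + 3*t²) + 101) = 1/(95 + 3*t²))
-G(-157) = -1/(95 + 3*(-157)²) = -1/(95 + 3*24649) = -1/(95 + 73947) = -1/74042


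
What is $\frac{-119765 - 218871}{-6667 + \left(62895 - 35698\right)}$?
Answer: $- \frac{169318}{10265} \approx -16.495$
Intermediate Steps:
$\frac{-119765 - 218871}{-6667 + \left(62895 - 35698\right)} = - \frac{338636}{-6667 + 27197} = - \frac{338636}{20530} = \left(-338636\right) \frac{1}{20530} = - \frac{169318}{10265}$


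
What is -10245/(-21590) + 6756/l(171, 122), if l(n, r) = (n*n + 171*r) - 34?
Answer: 131763789/216197942 ≈ 0.60946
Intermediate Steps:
l(n, r) = -34 + n² + 171*r (l(n, r) = (n² + 171*r) - 34 = -34 + n² + 171*r)
-10245/(-21590) + 6756/l(171, 122) = -10245/(-21590) + 6756/(-34 + 171² + 171*122) = -10245*(-1/21590) + 6756/(-34 + 29241 + 20862) = 2049/4318 + 6756/50069 = 131763789/216197942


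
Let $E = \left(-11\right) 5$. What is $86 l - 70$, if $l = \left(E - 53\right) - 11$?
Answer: $-10304$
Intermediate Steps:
$E = -55$
$l = -119$ ($l = \left(-55 - 53\right) - 11 = -108 - 11 = -119$)
$86 l - 70 = 86 \left(-119\right) - 70 = -10234 - 70 = -10304$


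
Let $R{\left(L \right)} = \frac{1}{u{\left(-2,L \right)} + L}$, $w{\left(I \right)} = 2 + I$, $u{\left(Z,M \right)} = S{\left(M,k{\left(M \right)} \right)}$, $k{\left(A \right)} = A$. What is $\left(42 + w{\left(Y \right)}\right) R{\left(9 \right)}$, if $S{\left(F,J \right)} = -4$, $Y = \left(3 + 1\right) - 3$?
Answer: $9$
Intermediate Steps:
$Y = 1$ ($Y = 4 - 3 = 1$)
$u{\left(Z,M \right)} = -4$
$R{\left(L \right)} = \frac{1}{-4 + L}$
$\left(42 + w{\left(Y \right)}\right) R{\left(9 \right)} = \frac{42 + \left(2 + 1\right)}{-4 + 9} = \frac{42 + 3}{5} = 45 \cdot \frac{1}{5} = 9$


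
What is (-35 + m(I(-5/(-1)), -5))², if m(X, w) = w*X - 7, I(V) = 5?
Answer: 4489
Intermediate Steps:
m(X, w) = -7 + X*w (m(X, w) = X*w - 7 = -7 + X*w)
(-35 + m(I(-5/(-1)), -5))² = (-35 + (-7 + 5*(-5)))² = (-35 + (-7 - 25))² = (-35 - 32)² = (-67)² = 4489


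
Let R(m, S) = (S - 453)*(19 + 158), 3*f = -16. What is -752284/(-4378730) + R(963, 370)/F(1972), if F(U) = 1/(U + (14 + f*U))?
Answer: 274401474821712/2189365 ≈ 1.2533e+8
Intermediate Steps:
f = -16/3 (f = (⅓)*(-16) = -16/3 ≈ -5.3333)
R(m, S) = -80181 + 177*S (R(m, S) = (-453 + S)*177 = -80181 + 177*S)
F(U) = 1/(14 - 13*U/3) (F(U) = 1/(U + (14 - 16*U/3)) = 1/(14 - 13*U/3))
-752284/(-4378730) + R(963, 370)/F(1972) = -752284/(-4378730) + (-80181 + 177*370)/((3/(42 - 13*1972))) = -752284*(-1/4378730) + (-80181 + 65490)/((3/(42 - 25636))) = 376142/2189365 - 14691/(3/(-25594)) = 376142/2189365 - 14691/(3*(-1/25594)) = 376142/2189365 - 14691/(-3/25594) = 376142/2189365 - 14691*(-25594/3) = 376142/2189365 + 125333818 = 274401474821712/2189365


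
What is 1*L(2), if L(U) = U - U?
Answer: 0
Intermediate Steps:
L(U) = 0
1*L(2) = 1*0 = 0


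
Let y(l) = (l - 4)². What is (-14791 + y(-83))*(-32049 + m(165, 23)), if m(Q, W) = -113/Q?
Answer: 38191365956/165 ≈ 2.3146e+8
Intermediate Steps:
y(l) = (-4 + l)²
(-14791 + y(-83))*(-32049 + m(165, 23)) = (-14791 + (-4 - 83)²)*(-32049 - 113/165) = (-14791 + (-87)²)*(-32049 - 113*1/165) = (-14791 + 7569)*(-32049 - 113/165) = -7222*(-5288198/165) = 38191365956/165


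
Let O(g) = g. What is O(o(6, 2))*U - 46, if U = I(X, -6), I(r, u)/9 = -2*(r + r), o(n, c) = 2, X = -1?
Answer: 26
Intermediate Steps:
I(r, u) = -36*r (I(r, u) = 9*(-2*(r + r)) = 9*(-4*r) = -36*r)
U = 36 (U = -36*(-1) = 36)
O(o(6, 2))*U - 46 = 2*36 - 46 = 72 - 46 = 26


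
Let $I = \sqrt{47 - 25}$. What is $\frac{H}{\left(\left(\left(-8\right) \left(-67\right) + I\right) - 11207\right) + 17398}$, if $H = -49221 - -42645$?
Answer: $- \frac{14745584}{15084169} + \frac{2192 \sqrt{22}}{15084169} \approx -0.97687$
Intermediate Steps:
$H = -6576$ ($H = -49221 + 42645 = -6576$)
$I = \sqrt{22} \approx 4.6904$
$\frac{H}{\left(\left(\left(-8\right) \left(-67\right) + I\right) - 11207\right) + 17398} = - \frac{6576}{\left(\left(\left(-8\right) \left(-67\right) + \sqrt{22}\right) - 11207\right) + 17398} = - \frac{6576}{\left(\left(536 + \sqrt{22}\right) - 11207\right) + 17398} = - \frac{6576}{\left(-10671 + \sqrt{22}\right) + 17398} = - \frac{6576}{6727 + \sqrt{22}}$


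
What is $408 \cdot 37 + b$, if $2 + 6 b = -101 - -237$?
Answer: $\frac{45355}{3} \approx 15118.0$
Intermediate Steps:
$b = \frac{67}{3}$ ($b = - \frac{1}{3} + \frac{-101 - -237}{6} = - \frac{1}{3} + \frac{-101 + 237}{6} = - \frac{1}{3} + \frac{1}{6} \cdot 136 = - \frac{1}{3} + \frac{68}{3} = \frac{67}{3} \approx 22.333$)
$408 \cdot 37 + b = 408 \cdot 37 + \frac{67}{3} = 15096 + \frac{67}{3} = \frac{45355}{3}$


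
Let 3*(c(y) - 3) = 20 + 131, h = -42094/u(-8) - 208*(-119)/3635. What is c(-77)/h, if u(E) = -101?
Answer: 29370800/233267463 ≈ 0.12591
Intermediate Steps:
h = 155511642/367135 (h = -42094/(-101) - 208*(-119)/3635 = -42094*(-1/101) + 24752*(1/3635) = 42094/101 + 24752/3635 = 155511642/367135 ≈ 423.58)
c(y) = 160/3 (c(y) = 3 + (20 + 131)/3 = 3 + (⅓)*151 = 3 + 151/3 = 160/3)
c(-77)/h = 160/(3*(155511642/367135)) = (160/3)*(367135/155511642) = 29370800/233267463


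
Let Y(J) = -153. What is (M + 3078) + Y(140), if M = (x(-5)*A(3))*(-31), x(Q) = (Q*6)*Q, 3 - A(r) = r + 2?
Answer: 12225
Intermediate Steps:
A(r) = 1 - r (A(r) = 3 - (r + 2) = 3 - (2 + r) = 3 + (-2 - r) = 1 - r)
x(Q) = 6*Q² (x(Q) = (6*Q)*Q = 6*Q²)
M = 9300 (M = ((6*(-5)²)*(1 - 1*3))*(-31) = ((6*25)*(1 - 3))*(-31) = (150*(-2))*(-31) = -300*(-31) = 9300)
(M + 3078) + Y(140) = (9300 + 3078) - 153 = 12378 - 153 = 12225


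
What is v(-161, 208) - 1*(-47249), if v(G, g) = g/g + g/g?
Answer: 47251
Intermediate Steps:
v(G, g) = 2 (v(G, g) = 1 + 1 = 2)
v(-161, 208) - 1*(-47249) = 2 - 1*(-47249) = 2 + 47249 = 47251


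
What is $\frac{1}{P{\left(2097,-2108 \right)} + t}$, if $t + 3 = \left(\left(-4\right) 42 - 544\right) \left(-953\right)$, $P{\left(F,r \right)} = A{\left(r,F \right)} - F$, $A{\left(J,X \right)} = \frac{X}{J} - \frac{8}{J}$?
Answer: $\frac{2108}{1425924999} \approx 1.4783 \cdot 10^{-6}$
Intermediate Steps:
$A{\left(J,X \right)} = - \frac{8}{J} + \frac{X}{J}$
$P{\left(F,r \right)} = - F + \frac{-8 + F}{r}$ ($P{\left(F,r \right)} = \frac{-8 + F}{r} - F = - F + \frac{-8 + F}{r}$)
$t = 678533$ ($t = -3 + \left(\left(-4\right) 42 - 544\right) \left(-953\right) = -3 + \left(-168 - 544\right) \left(-953\right) = -3 - -678536 = -3 + 678536 = 678533$)
$\frac{1}{P{\left(2097,-2108 \right)} + t} = \frac{1}{\frac{-8 + 2097 - 2097 \left(-2108\right)}{-2108} + 678533} = \frac{1}{- \frac{-8 + 2097 + 4420476}{2108} + 678533} = \frac{1}{\left(- \frac{1}{2108}\right) 4422565 + 678533} = \frac{1}{- \frac{4422565}{2108} + 678533} = \frac{1}{\frac{1425924999}{2108}} = \frac{2108}{1425924999}$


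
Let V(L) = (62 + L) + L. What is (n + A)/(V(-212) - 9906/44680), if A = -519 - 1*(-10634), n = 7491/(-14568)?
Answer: -274312541655/9823728062 ≈ -27.923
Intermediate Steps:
n = -2497/4856 (n = 7491*(-1/14568) = -2497/4856 ≈ -0.51421)
A = 10115 (A = -519 + 10634 = 10115)
V(L) = 62 + 2*L
(n + A)/(V(-212) - 9906/44680) = (-2497/4856 + 10115)/((62 + 2*(-212)) - 9906/44680) = 49115943/(4856*((62 - 424) - 9906*1/44680)) = 49115943/(4856*(-362 - 4953/22340)) = 49115943/(4856*(-8092033/22340)) = (49115943/4856)*(-22340/8092033) = -274312541655/9823728062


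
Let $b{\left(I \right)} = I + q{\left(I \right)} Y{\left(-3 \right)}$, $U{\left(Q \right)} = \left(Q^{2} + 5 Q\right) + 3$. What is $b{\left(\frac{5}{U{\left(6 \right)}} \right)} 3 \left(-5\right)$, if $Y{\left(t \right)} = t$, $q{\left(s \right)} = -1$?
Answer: $- \frac{1060}{23} \approx -46.087$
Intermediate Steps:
$U{\left(Q \right)} = 3 + Q^{2} + 5 Q$
$b{\left(I \right)} = 3 + I$ ($b{\left(I \right)} = I - -3 = I + 3 = 3 + I$)
$b{\left(\frac{5}{U{\left(6 \right)}} \right)} 3 \left(-5\right) = \left(3 + \frac{5}{3 + 6^{2} + 5 \cdot 6}\right) 3 \left(-5\right) = \left(3 + \frac{5}{3 + 36 + 30}\right) 3 \left(-5\right) = \left(3 + \frac{5}{69}\right) 3 \left(-5\right) = \frac{212}{69} \cdot 3 \left(-5\right) = \frac{212}{23} \left(-5\right) = - \frac{1060}{23}$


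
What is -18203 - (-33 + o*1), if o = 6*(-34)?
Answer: -17966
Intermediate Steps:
o = -204
-18203 - (-33 + o*1) = -18203 - (-33 - 204*1) = -18203 - (-33 - 204) = -18203 - 1*(-237) = -18203 + 237 = -17966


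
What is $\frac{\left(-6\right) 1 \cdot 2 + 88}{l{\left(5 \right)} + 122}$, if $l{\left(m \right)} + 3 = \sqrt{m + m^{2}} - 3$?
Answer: $\frac{4408}{6713} - \frac{38 \sqrt{30}}{6713} \approx 0.62563$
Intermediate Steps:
$l{\left(m \right)} = -6 + \sqrt{m + m^{2}}$ ($l{\left(m \right)} = -3 + \left(\sqrt{m + m^{2}} - 3\right) = -3 + \left(-3 + \sqrt{m + m^{2}}\right) = -6 + \sqrt{m + m^{2}}$)
$\frac{\left(-6\right) 1 \cdot 2 + 88}{l{\left(5 \right)} + 122} = \frac{\left(-6\right) 1 \cdot 2 + 88}{\left(-6 + \sqrt{5 \left(1 + 5\right)}\right) + 122} = \frac{\left(-6\right) 2 + 88}{\left(-6 + \sqrt{5 \cdot 6}\right) + 122} = \frac{-12 + 88}{\left(-6 + \sqrt{30}\right) + 122} = \frac{76}{116 + \sqrt{30}}$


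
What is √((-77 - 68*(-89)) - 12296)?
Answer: 7*I*√129 ≈ 79.505*I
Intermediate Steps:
√((-77 - 68*(-89)) - 12296) = √((-77 + 6052) - 12296) = √(5975 - 12296) = √(-6321) = 7*I*√129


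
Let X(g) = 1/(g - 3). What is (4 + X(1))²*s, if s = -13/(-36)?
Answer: 637/144 ≈ 4.4236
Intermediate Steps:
X(g) = 1/(-3 + g)
s = 13/36 (s = -13*(-1/36) = 13/36 ≈ 0.36111)
(4 + X(1))²*s = (4 + 1/(-3 + 1))²*(13/36) = (4 + 1/(-2))²*(13/36) = (4 - ½)²*(13/36) = (7/2)²*(13/36) = (49/4)*(13/36) = 637/144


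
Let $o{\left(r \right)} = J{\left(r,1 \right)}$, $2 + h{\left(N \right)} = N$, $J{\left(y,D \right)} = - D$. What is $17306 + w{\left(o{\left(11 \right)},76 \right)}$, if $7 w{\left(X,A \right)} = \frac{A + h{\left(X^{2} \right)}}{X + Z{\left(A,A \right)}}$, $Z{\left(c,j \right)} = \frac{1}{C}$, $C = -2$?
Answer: $\frac{121092}{7} \approx 17299.0$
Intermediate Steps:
$Z{\left(c,j \right)} = - \frac{1}{2}$ ($Z{\left(c,j \right)} = \frac{1}{-2} = - \frac{1}{2}$)
$h{\left(N \right)} = -2 + N$
$o{\left(r \right)} = -1$ ($o{\left(r \right)} = \left(-1\right) 1 = -1$)
$w{\left(X,A \right)} = \frac{-2 + A + X^{2}}{7 \left(- \frac{1}{2} + X\right)}$ ($w{\left(X,A \right)} = \frac{\left(A + \left(-2 + X^{2}\right)\right) \frac{1}{X - \frac{1}{2}}}{7} = \frac{\left(-2 + A + X^{2}\right) \frac{1}{- \frac{1}{2} + X}}{7} = \frac{\frac{1}{- \frac{1}{2} + X} \left(-2 + A + X^{2}\right)}{7} = \frac{-2 + A + X^{2}}{7 \left(- \frac{1}{2} + X\right)}$)
$17306 + w{\left(o{\left(11 \right)},76 \right)} = 17306 + \frac{2 \left(-2 + 76 + \left(-1\right)^{2}\right)}{7 \left(-1 + 2 \left(-1\right)\right)} = 17306 + \frac{2 \left(-2 + 76 + 1\right)}{7 \left(-1 - 2\right)} = 17306 + \frac{2}{7} \frac{1}{-3} \cdot 75 = 17306 + \frac{2}{7} \left(- \frac{1}{3}\right) 75 = 17306 - \frac{50}{7} = \frac{121092}{7}$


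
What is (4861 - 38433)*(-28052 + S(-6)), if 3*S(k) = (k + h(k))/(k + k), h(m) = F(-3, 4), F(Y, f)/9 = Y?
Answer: 2825192909/3 ≈ 9.4173e+8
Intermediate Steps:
F(Y, f) = 9*Y
h(m) = -27 (h(m) = 9*(-3) = -27)
S(k) = (-27 + k)/(6*k) (S(k) = ((k - 27)/(k + k))/3 = ((-27 + k)/((2*k)))/3 = ((-27 + k)*(1/(2*k)))/3 = ((-27 + k)/(2*k))/3 = (-27 + k)/(6*k))
(4861 - 38433)*(-28052 + S(-6)) = (4861 - 38433)*(-28052 + (⅙)*(-27 - 6)/(-6)) = -33572*(-28052 + (⅙)*(-⅙)*(-33)) = -33572*(-28052 + 11/12) = -33572*(-336613/12) = 2825192909/3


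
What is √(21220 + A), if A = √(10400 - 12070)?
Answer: √(21220 + I*√1670) ≈ 145.67 + 0.14*I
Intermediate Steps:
A = I*√1670 (A = √(-1670) = I*√1670 ≈ 40.866*I)
√(21220 + A) = √(21220 + I*√1670)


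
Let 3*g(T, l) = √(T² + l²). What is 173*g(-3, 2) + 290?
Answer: 290 + 173*√13/3 ≈ 497.92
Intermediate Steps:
g(T, l) = √(T² + l²)/3
173*g(-3, 2) + 290 = 173*(√((-3)² + 2²)/3) + 290 = 173*(√(9 + 4)/3) + 290 = 173*(√13/3) + 290 = 173*√13/3 + 290 = 290 + 173*√13/3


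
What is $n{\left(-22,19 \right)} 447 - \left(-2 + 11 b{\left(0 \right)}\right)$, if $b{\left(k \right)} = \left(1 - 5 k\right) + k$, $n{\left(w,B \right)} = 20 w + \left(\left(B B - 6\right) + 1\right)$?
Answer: $-37557$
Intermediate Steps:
$n{\left(w,B \right)} = -5 + B^{2} + 20 w$ ($n{\left(w,B \right)} = 20 w + \left(\left(B^{2} - 6\right) + 1\right) = 20 w + \left(\left(-6 + B^{2}\right) + 1\right) = 20 w + \left(-5 + B^{2}\right) = -5 + B^{2} + 20 w$)
$b{\left(k \right)} = 1 - 4 k$
$n{\left(-22,19 \right)} 447 - \left(-2 + 11 b{\left(0 \right)}\right) = \left(-5 + 19^{2} + 20 \left(-22\right)\right) 447 + \left(- 11 \left(1 - 0\right) + 2\right) = \left(-5 + 361 - 440\right) 447 + \left(- 11 \left(1 + 0\right) + 2\right) = \left(-84\right) 447 + \left(\left(-11\right) 1 + 2\right) = -37548 + \left(-11 + 2\right) = -37548 - 9 = -37557$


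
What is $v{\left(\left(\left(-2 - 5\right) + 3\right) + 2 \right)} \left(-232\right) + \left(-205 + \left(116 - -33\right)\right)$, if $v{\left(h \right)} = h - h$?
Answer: $-56$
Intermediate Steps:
$v{\left(h \right)} = 0$
$v{\left(\left(\left(-2 - 5\right) + 3\right) + 2 \right)} \left(-232\right) + \left(-205 + \left(116 - -33\right)\right) = 0 \left(-232\right) + \left(-205 + \left(116 - -33\right)\right) = 0 + \left(-205 + \left(116 + 33\right)\right) = 0 + \left(-205 + 149\right) = 0 - 56 = -56$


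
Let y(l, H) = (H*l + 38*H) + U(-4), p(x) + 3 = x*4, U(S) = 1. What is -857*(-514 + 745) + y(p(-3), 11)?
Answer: -197713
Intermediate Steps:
p(x) = -3 + 4*x (p(x) = -3 + x*4 = -3 + 4*x)
y(l, H) = 1 + 38*H + H*l (y(l, H) = (H*l + 38*H) + 1 = (38*H + H*l) + 1 = 1 + 38*H + H*l)
-857*(-514 + 745) + y(p(-3), 11) = -857*(-514 + 745) + (1 + 38*11 + 11*(-3 + 4*(-3))) = -857*231 + (1 + 418 + 11*(-3 - 12)) = -197967 + (1 + 418 + 11*(-15)) = -197967 + (1 + 418 - 165) = -197967 + 254 = -197713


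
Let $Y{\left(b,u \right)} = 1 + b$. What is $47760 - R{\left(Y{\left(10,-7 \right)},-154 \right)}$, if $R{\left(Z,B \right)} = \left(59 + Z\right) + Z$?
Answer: $47679$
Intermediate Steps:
$R{\left(Z,B \right)} = 59 + 2 Z$
$47760 - R{\left(Y{\left(10,-7 \right)},-154 \right)} = 47760 - \left(59 + 2 \left(1 + 10\right)\right) = 47760 - \left(59 + 2 \cdot 11\right) = 47760 - \left(59 + 22\right) = 47760 - 81 = 47679$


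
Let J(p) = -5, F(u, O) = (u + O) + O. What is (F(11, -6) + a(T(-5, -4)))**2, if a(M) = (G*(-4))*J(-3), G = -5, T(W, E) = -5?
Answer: 10201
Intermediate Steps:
F(u, O) = u + 2*O (F(u, O) = (O + u) + O = u + 2*O)
a(M) = -100 (a(M) = -5*(-4)*(-5) = 20*(-5) = -100)
(F(11, -6) + a(T(-5, -4)))**2 = ((11 + 2*(-6)) - 100)**2 = ((11 - 12) - 100)**2 = (-1 - 100)**2 = (-101)**2 = 10201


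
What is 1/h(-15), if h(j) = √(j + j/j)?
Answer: -I*√14/14 ≈ -0.26726*I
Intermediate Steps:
h(j) = √(1 + j) (h(j) = √(j + 1) = √(1 + j))
1/h(-15) = 1/(√(1 - 15)) = 1/(√(-14)) = 1/(I*√14) = -I*√14/14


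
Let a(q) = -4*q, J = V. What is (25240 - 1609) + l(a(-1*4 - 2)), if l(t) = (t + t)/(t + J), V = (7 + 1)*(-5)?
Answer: 23628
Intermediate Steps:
V = -40 (V = 8*(-5) = -40)
J = -40
l(t) = 2*t/(-40 + t) (l(t) = (t + t)/(t - 40) = (2*t)/(-40 + t) = 2*t/(-40 + t))
(25240 - 1609) + l(a(-1*4 - 2)) = (25240 - 1609) + 2*(-4*(-1*4 - 2))/(-40 - 4*(-1*4 - 2)) = 23631 + 2*(-4*(-4 - 2))/(-40 - 4*(-4 - 2)) = 23631 + 2*(-4*(-6))/(-40 - 4*(-6)) = 23631 + 2*24/(-40 + 24) = 23631 + 2*24/(-16) = 23631 + 2*24*(-1/16) = 23631 - 3 = 23628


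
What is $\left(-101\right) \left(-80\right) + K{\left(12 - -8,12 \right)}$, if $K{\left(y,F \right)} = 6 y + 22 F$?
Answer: $8464$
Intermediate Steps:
$\left(-101\right) \left(-80\right) + K{\left(12 - -8,12 \right)} = \left(-101\right) \left(-80\right) + \left(6 \left(12 - -8\right) + 22 \cdot 12\right) = 8080 + \left(6 \left(12 + 8\right) + 264\right) = 8080 + \left(6 \cdot 20 + 264\right) = 8080 + \left(120 + 264\right) = 8080 + 384 = 8464$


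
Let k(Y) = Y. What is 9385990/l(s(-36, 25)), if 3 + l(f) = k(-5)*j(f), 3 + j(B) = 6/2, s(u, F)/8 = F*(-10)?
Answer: -9385990/3 ≈ -3.1287e+6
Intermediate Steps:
s(u, F) = -80*F (s(u, F) = 8*(F*(-10)) = 8*(-10*F) = -80*F)
j(B) = 0 (j(B) = -3 + 6/2 = -3 + 6*(1/2) = -3 + 3 = 0)
l(f) = -3 (l(f) = -3 - 5*0 = -3 + 0 = -3)
9385990/l(s(-36, 25)) = 9385990/(-3) = 9385990*(-1/3) = -9385990/3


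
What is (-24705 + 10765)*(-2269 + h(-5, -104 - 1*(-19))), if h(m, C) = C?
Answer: 32814760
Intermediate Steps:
(-24705 + 10765)*(-2269 + h(-5, -104 - 1*(-19))) = (-24705 + 10765)*(-2269 + (-104 - 1*(-19))) = -13940*(-2269 + (-104 + 19)) = -13940*(-2269 - 85) = -13940*(-2354) = 32814760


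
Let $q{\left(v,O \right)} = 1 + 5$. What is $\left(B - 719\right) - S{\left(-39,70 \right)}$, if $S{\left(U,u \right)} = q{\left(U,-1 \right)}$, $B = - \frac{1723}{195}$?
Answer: $- \frac{143098}{195} \approx -733.84$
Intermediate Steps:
$q{\left(v,O \right)} = 6$
$B = - \frac{1723}{195}$ ($B = \left(-1723\right) \frac{1}{195} = - \frac{1723}{195} \approx -8.8359$)
$S{\left(U,u \right)} = 6$
$\left(B - 719\right) - S{\left(-39,70 \right)} = \left(- \frac{1723}{195} - 719\right) - 6 = - \frac{141928}{195} - 6 = - \frac{143098}{195}$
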